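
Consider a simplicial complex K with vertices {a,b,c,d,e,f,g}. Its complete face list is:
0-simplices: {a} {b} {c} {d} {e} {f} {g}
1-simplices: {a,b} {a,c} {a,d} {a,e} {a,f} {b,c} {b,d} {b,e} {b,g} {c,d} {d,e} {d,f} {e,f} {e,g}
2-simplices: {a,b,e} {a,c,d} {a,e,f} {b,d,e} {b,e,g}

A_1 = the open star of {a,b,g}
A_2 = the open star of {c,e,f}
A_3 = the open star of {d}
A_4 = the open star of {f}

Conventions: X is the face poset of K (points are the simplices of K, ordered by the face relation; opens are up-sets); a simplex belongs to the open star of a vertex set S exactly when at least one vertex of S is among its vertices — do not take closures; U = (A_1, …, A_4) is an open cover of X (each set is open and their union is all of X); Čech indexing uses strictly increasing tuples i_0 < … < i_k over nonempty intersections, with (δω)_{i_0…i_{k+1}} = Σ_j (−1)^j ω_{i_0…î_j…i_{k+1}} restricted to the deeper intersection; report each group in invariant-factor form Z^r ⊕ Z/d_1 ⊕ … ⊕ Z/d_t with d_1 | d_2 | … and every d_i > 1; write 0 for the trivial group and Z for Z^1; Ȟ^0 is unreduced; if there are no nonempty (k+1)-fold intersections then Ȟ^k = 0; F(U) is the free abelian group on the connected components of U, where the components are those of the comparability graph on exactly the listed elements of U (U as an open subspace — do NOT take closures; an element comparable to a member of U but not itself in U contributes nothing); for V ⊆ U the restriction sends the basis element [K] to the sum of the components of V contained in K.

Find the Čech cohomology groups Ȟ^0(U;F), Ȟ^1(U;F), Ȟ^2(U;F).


Ȟ^0 = Z; Ȟ^1 = Z^3; Ȟ^2 = 0

nonempty intersections:
  A1={{a},{b},{g},{a,b},{a,c},{a,d},{a,e},{a,f},{b,c},{b,d},{b,e},{b,g},{e,g},{a,b,e},{a,c,d},{a,e,f},{b,d,e},{b,e,g}} A2={{c},{e},{f},{a,c},{a,e},{a,f},{b,c},{b,e},{c,d},{d,e},{d,f},{e,f},{e,g},{a,b,e},{a,c,d},{a,e,f},{b,d,e},{b,e,g}} A3={{d},{a,d},{b,d},{c,d},{d,e},{d,f},{a,c,d},{b,d,e}} A4={{f},{a,f},{d,f},{e,f},{a,e,f}}
  A12={{a,c},{a,e},{a,f},{b,c},{b,e},{e,g},{a,b,e},{a,c,d},{a,e,f},{b,d,e},{b,e,g}} A13={{a,d},{b,d},{a,c,d},{b,d,e}} A14={{a,f},{a,e,f}} A23={{c,d},{d,e},{d,f},{a,c,d},{b,d,e}} A24={{f},{a,f},{d,f},{e,f},{a,e,f}} A34={{d,f}}
  A123={{a,c,d},{b,d,e}} A124={{a,f},{a,e,f}} A234={{d,f}}
components per intersection:
  A1: {{a},{b},{g},{a,b},{a,c},{a,d},{a,e},{a,f},{b,c},{b,d},{b,e},{b,g},{e,g},{a,b,e},{a,c,d},{a,e,f},{b,d,e},{b,e,g}}
  A2: {{c},{a,c},{b,c},{c,d},{a,c,d}} {{e},{f},{a,e},{a,f},{b,e},{d,e},{d,f},{e,f},{e,g},{a,b,e},{a,e,f},{b,d,e},{b,e,g}}
  A3: {{d},{a,d},{b,d},{c,d},{d,e},{d,f},{a,c,d},{b,d,e}}
  A4: {{f},{a,f},{d,f},{e,f},{a,e,f}}
  A12: {{a,c},{a,c,d}} {{a,e},{a,f},{b,e},{e,g},{a,b,e},{a,e,f},{b,d,e},{b,e,g}} {{b,c}}
  A13: {{a,d},{a,c,d}} {{b,d},{b,d,e}}
  A14: {{a,f},{a,e,f}}
  A23: {{c,d},{a,c,d}} {{d,e},{b,d,e}} {{d,f}}
  A24: {{f},{a,f},{d,f},{e,f},{a,e,f}}
  A34: {{d,f}}
  A123: {{a,c,d}} {{b,d,e}}
  A124: {{a,f},{a,e,f}}
  A234: {{d,f}}
C dims 5,11,4; δ0: rk 4, SNF 1^4; δ1: rk 4, SNF 1^4
Ȟ^0: (5−4)−0=1 ⇒ Z
Ȟ^1: (11−4)−4=3 ⇒ Z^3
Ȟ^2: (4−0)−4=0 ⇒ 0


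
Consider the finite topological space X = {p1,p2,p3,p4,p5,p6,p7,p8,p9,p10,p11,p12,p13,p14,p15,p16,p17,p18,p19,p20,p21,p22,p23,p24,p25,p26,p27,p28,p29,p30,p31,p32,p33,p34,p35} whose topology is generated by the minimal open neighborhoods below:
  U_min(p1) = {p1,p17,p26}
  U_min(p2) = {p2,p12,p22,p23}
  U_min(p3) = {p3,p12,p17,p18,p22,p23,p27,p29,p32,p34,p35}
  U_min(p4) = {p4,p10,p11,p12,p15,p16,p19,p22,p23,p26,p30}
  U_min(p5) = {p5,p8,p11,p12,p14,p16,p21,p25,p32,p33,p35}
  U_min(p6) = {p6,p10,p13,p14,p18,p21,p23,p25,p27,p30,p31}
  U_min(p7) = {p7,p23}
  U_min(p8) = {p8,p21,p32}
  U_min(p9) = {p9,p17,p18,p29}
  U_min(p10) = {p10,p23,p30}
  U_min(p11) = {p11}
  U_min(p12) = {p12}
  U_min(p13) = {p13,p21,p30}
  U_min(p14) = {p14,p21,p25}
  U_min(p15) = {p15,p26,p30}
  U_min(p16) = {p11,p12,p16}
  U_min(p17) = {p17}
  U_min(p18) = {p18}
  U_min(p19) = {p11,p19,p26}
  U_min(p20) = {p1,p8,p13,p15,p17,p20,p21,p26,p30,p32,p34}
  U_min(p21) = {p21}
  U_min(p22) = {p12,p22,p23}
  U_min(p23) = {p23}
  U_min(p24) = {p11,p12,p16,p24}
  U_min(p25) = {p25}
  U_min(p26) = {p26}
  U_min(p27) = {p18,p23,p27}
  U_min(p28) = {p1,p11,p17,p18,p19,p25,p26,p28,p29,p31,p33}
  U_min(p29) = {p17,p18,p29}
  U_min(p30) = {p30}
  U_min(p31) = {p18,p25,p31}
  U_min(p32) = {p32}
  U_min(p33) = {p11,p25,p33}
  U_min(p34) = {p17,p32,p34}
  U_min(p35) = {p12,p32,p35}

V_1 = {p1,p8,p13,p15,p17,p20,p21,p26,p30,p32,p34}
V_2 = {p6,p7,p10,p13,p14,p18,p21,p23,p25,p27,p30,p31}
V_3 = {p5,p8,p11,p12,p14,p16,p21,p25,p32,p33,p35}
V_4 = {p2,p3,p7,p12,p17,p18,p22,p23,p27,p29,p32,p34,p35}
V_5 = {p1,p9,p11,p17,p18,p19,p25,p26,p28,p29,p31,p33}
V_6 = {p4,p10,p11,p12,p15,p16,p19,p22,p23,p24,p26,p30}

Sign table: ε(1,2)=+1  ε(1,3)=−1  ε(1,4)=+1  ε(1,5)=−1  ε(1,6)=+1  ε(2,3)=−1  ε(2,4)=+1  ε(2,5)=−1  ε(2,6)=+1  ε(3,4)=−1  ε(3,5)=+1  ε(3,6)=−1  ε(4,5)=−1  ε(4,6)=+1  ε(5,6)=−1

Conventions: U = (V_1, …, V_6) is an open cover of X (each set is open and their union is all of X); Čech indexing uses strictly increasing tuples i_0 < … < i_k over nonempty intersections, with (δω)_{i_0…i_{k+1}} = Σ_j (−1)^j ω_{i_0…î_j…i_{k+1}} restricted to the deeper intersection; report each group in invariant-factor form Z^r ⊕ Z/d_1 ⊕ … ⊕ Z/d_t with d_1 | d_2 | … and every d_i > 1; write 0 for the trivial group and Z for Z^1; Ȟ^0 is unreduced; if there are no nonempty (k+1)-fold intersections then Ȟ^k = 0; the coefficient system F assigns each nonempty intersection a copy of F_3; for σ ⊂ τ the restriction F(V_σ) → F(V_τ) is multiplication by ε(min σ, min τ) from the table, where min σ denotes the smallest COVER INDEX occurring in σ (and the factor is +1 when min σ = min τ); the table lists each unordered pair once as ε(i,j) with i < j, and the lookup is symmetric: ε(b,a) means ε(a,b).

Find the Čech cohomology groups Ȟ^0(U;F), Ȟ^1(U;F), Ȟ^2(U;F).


Ȟ^0(U;F) ≅ Z/3, Ȟ^1(U;F) ≅ 0 and Ȟ^2(U;F) ≅ 0

nonempty intersections:
  V12={p13,p21,p30} V13={p8,p21,p32} V14={p17,p32,p34} V15={p1,p17,p26} V16={p15,p26,p30} V23={p14,p21,p25} V24={p7,p18,p23,p27} V25={p18,p25,p31} V26={p10,p23,p30} V34={p12,p32,p35} V35={p11,p25,p33} V36={p11,p12,p16} V45={p17,p18,p29} V46={p12,p22,p23} V56={p11,p19,p26}
  V123={p21} V126={p30} V134={p32} V145={p17} V156={p26} V235={p25} V245={p18} V246={p23} V346={p12} V356={p11}
C dims 6,15,10; δ0: rk_F3 5; δ1: rk_F3 10
Ȟ^0: (6−5)−0=1 ⇒ Z/3
Ȟ^1: (15−10)−5=0 ⇒ 0
Ȟ^2: (10−0)−10=0 ⇒ 0


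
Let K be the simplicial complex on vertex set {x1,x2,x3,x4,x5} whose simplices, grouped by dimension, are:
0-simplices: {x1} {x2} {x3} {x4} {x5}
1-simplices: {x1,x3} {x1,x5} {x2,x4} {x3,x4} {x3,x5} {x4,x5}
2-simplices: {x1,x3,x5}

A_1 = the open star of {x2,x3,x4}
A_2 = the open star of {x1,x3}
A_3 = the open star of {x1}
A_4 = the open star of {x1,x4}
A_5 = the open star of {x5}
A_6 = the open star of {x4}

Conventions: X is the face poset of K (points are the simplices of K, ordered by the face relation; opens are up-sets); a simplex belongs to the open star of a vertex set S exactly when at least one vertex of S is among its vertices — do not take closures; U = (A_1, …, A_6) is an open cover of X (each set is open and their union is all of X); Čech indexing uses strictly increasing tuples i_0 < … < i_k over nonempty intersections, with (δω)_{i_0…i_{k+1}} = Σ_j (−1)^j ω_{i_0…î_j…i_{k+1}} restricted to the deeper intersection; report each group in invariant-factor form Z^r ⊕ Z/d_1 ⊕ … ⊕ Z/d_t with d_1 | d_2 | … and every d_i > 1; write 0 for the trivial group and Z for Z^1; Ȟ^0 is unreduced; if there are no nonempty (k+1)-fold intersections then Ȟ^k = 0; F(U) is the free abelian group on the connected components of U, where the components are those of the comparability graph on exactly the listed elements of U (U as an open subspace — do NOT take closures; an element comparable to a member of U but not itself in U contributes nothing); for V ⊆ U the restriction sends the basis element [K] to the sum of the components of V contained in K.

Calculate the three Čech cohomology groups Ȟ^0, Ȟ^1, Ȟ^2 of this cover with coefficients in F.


cover nerve:
  A1={{x2},{x3},{x4},{x1,x3},{x2,x4},{x3,x4},{x3,x5},{x4,x5},{x1,x3,x5}} A2={{x1},{x3},{x1,x3},{x1,x5},{x3,x4},{x3,x5},{x1,x3,x5}} A3={{x1},{x1,x3},{x1,x5},{x1,x3,x5}} A4={{x1},{x4},{x1,x3},{x1,x5},{x2,x4},{x3,x4},{x4,x5},{x1,x3,x5}} A5={{x5},{x1,x5},{x3,x5},{x4,x5},{x1,x3,x5}} A6={{x4},{x2,x4},{x3,x4},{x4,x5}}
  A12={{x3},{x1,x3},{x3,x4},{x3,x5},{x1,x3,x5}} A13={{x1,x3},{x1,x3,x5}} A14={{x4},{x1,x3},{x2,x4},{x3,x4},{x4,x5},{x1,x3,x5}} A15={{x3,x5},{x4,x5},{x1,x3,x5}} A16={{x4},{x2,x4},{x3,x4},{x4,x5}} A23={{x1},{x1,x3},{x1,x5},{x1,x3,x5}} A24={{x1},{x1,x3},{x1,x5},{x3,x4},{x1,x3,x5}} A25={{x1,x5},{x3,x5},{x1,x3,x5}} A26={{x3,x4}} A34={{x1},{x1,x3},{x1,x5},{x1,x3,x5}} A35={{x1,x5},{x1,x3,x5}} A45={{x1,x5},{x4,x5},{x1,x3,x5}} A46={{x4},{x2,x4},{x3,x4},{x4,x5}} A56={{x4,x5}}
  A123={{x1,x3},{x1,x3,x5}} A124={{x1,x3},{x3,x4},{x1,x3,x5}} A125={{x3,x5},{x1,x3,x5}} A126={{x3,x4}} A134={{x1,x3},{x1,x3,x5}} A135={{x1,x3,x5}} A145={{x4,x5},{x1,x3,x5}} A146={{x4},{x2,x4},{x3,x4},{x4,x5}} A156={{x4,x5}} A234={{x1},{x1,x3},{x1,x5},{x1,x3,x5}} A235={{x1,x5},{x1,x3,x5}} A245={{x1,x5},{x1,x3,x5}} A246={{x3,x4}} A345={{x1,x5},{x1,x3,x5}} A456={{x4,x5}}
  A1234={{x1,x3},{x1,x3,x5}} A1235={{x1,x3,x5}} A1245={{x1,x3,x5}} A1246={{x3,x4}} A1345={{x1,x3,x5}} A1456={{x4,x5}} A2345={{x1,x5},{x1,x3,x5}}
  A12345={{x1,x3,x5}}
components per intersection:
  A1: {{x2},{x3},{x4},{x1,x3},{x2,x4},{x3,x4},{x3,x5},{x4,x5},{x1,x3,x5}}
  A2: {{x1},{x3},{x1,x3},{x1,x5},{x3,x4},{x3,x5},{x1,x3,x5}}
  A3: {{x1},{x1,x3},{x1,x5},{x1,x3,x5}}
  A4: {{x1},{x1,x3},{x1,x5},{x1,x3,x5}} {{x4},{x2,x4},{x3,x4},{x4,x5}}
  A5: {{x5},{x1,x5},{x3,x5},{x4,x5},{x1,x3,x5}}
  A6: {{x4},{x2,x4},{x3,x4},{x4,x5}}
  A12: {{x3},{x1,x3},{x3,x4},{x3,x5},{x1,x3,x5}}
  A13: {{x1,x3},{x1,x3,x5}}
  A14: {{x4},{x2,x4},{x3,x4},{x4,x5}} {{x1,x3},{x1,x3,x5}}
  A15: {{x3,x5},{x1,x3,x5}} {{x4,x5}}
  A16: {{x4},{x2,x4},{x3,x4},{x4,x5}}
  A23: {{x1},{x1,x3},{x1,x5},{x1,x3,x5}}
  A24: {{x1},{x1,x3},{x1,x5},{x1,x3,x5}} {{x3,x4}}
  A25: {{x1,x5},{x3,x5},{x1,x3,x5}}
  A26: {{x3,x4}}
  A34: {{x1},{x1,x3},{x1,x5},{x1,x3,x5}}
  A35: {{x1,x5},{x1,x3,x5}}
  A45: {{x1,x5},{x1,x3,x5}} {{x4,x5}}
  A46: {{x4},{x2,x4},{x3,x4},{x4,x5}}
  A56: {{x4,x5}}
  A123: {{x1,x3},{x1,x3,x5}}
  A124: {{x1,x3},{x1,x3,x5}} {{x3,x4}}
  A125: {{x3,x5},{x1,x3,x5}}
  A126: {{x3,x4}}
  A134: {{x1,x3},{x1,x3,x5}}
  A135: {{x1,x3,x5}}
  A145: {{x4,x5}} {{x1,x3,x5}}
  A146: {{x4},{x2,x4},{x3,x4},{x4,x5}}
  A156: {{x4,x5}}
  A234: {{x1},{x1,x3},{x1,x5},{x1,x3,x5}}
  A235: {{x1,x5},{x1,x3,x5}}
  A245: {{x1,x5},{x1,x3,x5}}
  A246: {{x3,x4}}
  A345: {{x1,x5},{x1,x3,x5}}
  A456: {{x4,x5}}
  A1234: {{x1,x3},{x1,x3,x5}}
  A1235: {{x1,x3,x5}}
  A1245: {{x1,x3,x5}}
  A1246: {{x3,x4}}
  A1345: {{x1,x3,x5}}
  A1456: {{x4,x5}}
  A2345: {{x1,x5},{x1,x3,x5}}
  A12345: {{x1,x3,x5}}
C dims 7,18,17,7; δ0: rk 6, SNF 1^6; δ1: rk 11, SNF 1^11; δ2: rk 6, SNF 1^6
Ȟ^0: (7−6)−0=1 ⇒ Z
Ȟ^1: (18−11)−6=1 ⇒ Z
Ȟ^2: (17−6)−11=0 ⇒ 0

Ȟ^0 ≅ Z,  Ȟ^1 ≅ Z,  Ȟ^2 ≅ 0


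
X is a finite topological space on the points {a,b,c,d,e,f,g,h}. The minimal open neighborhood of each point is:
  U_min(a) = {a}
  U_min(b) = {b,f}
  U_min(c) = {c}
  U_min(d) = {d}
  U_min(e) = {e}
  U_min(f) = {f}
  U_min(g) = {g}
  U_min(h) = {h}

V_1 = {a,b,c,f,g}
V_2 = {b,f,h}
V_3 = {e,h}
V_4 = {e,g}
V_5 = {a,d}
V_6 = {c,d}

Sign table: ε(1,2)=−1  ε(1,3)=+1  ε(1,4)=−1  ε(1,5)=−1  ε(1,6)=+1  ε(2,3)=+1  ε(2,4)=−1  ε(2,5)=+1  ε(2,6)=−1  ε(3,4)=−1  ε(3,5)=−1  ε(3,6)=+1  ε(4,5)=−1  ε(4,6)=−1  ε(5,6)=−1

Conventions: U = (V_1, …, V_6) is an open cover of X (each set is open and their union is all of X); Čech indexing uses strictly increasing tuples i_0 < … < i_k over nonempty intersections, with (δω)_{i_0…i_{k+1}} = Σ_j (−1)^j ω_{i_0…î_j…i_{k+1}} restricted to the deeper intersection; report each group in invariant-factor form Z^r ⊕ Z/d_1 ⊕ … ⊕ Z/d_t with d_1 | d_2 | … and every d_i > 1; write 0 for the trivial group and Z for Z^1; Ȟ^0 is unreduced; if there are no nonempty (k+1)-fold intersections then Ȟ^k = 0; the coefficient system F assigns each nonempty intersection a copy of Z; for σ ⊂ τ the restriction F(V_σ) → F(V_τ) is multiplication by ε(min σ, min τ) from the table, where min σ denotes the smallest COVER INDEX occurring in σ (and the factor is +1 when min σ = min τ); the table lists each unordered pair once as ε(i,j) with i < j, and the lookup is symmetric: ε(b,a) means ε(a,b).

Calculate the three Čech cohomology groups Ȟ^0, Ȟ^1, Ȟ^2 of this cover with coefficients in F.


nonempty intersections:
  V12={b,f} V14={g} V15={a} V16={c} V23={h} V34={e} V56={d}
C dims 6,7; δ0: rk 6, SNF 1^5·2
Ȟ^0: (6−6)−0=0 ⇒ 0
Ȟ^1: (7−0)−6=1 plus torsion [2] ⇒ Z ⊕ Z/2
Ȟ^2: (0−0)−0=0 ⇒ 0

Ȟ^0(U;F) ≅ 0, Ȟ^1(U;F) ≅ Z ⊕ Z/2, Ȟ^2(U;F) ≅ 0


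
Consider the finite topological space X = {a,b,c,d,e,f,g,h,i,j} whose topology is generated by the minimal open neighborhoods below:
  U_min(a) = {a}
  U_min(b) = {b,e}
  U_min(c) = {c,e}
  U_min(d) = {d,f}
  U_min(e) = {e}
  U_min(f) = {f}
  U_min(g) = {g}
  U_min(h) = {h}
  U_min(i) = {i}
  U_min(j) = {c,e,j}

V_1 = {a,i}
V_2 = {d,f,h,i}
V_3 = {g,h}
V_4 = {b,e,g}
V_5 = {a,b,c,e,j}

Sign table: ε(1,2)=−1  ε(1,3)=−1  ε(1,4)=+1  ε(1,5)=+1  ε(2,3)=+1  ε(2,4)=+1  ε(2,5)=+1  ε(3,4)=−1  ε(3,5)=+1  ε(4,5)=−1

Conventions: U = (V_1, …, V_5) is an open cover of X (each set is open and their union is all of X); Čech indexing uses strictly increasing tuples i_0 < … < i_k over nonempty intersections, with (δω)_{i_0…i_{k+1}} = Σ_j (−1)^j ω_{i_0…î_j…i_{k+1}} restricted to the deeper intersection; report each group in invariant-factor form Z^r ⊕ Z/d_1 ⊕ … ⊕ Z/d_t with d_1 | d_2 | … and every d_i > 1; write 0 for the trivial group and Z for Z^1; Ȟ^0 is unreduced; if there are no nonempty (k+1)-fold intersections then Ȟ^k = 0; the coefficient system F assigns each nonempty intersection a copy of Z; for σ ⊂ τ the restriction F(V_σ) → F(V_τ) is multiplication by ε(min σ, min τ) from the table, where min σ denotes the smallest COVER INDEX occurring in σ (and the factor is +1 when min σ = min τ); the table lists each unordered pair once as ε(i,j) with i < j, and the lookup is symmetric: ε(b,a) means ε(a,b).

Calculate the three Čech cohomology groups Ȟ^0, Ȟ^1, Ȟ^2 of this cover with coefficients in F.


Ȟ^0(U;F) ≅ 0, Ȟ^1(U;F) ≅ Z/2 and Ȟ^2(U;F) ≅ 0

intersection data:
  V12={i} V15={a} V23={h} V34={g} V45={b,e}
C dims 5,5; δ0: rk 5, SNF 1^4·2
Ȟ^0 = (5 − 5) − 0 = 0, so Ȟ^0 ≅ 0
Ȟ^1 = (5 − 0) − 5 = 0 plus torsion [2], so Ȟ^1 ≅ Z/2
Ȟ^2 = (0 − 0) − 0 = 0, so Ȟ^2 ≅ 0


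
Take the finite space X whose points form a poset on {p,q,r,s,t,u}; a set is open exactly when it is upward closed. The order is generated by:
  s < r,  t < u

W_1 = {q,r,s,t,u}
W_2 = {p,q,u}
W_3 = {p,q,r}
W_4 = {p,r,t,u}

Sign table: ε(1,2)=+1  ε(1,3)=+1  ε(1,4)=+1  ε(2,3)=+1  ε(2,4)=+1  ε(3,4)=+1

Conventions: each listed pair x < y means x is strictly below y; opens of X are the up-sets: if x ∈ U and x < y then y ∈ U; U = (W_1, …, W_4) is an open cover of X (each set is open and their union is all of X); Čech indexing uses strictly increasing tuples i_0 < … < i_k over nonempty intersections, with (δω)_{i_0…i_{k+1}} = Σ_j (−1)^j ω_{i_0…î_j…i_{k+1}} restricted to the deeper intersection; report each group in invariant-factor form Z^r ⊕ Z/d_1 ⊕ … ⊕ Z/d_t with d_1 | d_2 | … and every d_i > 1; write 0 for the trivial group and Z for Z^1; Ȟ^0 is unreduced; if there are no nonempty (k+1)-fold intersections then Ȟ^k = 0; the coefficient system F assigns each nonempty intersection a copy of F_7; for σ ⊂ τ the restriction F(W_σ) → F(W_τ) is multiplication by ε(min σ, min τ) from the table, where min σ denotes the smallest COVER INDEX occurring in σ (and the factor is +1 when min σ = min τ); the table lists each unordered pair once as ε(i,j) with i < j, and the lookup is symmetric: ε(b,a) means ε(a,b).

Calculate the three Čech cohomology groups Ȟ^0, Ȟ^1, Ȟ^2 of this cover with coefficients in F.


nonempty overlaps:
  W12={q,u} W13={q,r} W14={r,t,u} W23={p,q} W24={p,u} W34={p,r}
  W123={q} W124={u} W134={r} W234={p}
C dims 4,6,4; δ0: rk_F7 3; δ1: rk_F7 3
degree 0: 4−3−0 = 1 → Ȟ^0 ≅ Z/7
degree 1: 6−3−3 = 0 → Ȟ^1 ≅ 0
degree 2: 4−0−3 = 1 → Ȟ^2 ≅ Z/7

Ȟ^0 = Z/7; Ȟ^1 = 0; Ȟ^2 = Z/7


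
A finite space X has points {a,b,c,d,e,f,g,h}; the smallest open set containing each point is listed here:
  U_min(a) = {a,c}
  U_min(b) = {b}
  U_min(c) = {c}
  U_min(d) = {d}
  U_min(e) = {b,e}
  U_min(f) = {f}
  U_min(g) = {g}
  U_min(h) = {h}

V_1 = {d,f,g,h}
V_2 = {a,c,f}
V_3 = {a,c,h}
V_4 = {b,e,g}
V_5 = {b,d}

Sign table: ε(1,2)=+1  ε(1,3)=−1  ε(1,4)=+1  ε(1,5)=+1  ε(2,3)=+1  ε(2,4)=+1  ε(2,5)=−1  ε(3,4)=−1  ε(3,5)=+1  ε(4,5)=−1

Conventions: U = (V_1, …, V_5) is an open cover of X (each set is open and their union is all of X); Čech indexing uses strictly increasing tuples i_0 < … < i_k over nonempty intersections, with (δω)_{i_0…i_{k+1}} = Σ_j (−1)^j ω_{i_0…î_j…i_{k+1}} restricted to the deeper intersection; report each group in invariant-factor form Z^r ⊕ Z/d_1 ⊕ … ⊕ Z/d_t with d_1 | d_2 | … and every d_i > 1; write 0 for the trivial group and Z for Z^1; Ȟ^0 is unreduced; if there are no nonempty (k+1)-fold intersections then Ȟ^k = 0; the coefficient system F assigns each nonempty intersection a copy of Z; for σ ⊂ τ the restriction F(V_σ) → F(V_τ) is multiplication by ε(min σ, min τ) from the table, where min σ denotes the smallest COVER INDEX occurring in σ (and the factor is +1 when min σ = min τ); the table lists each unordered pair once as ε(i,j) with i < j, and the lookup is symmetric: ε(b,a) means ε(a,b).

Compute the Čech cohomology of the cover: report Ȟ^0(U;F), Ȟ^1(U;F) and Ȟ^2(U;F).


nerve simplices:
  V12={f} V13={h} V14={g} V15={d} V23={a,c} V45={b}
C dims 5,6; δ0: rk 5, SNF 1^4·2
degree 0: 5−5−0 = 0 → Ȟ^0 ≅ 0
degree 1: 6−0−5 = 1 plus torsion [2] → Ȟ^1 ≅ Z ⊕ Z/2
degree 2: 0−0−0 = 0 → Ȟ^2 ≅ 0

Ȟ^0 ≅ 0; Ȟ^1 ≅ Z ⊕ Z/2; Ȟ^2 ≅ 0


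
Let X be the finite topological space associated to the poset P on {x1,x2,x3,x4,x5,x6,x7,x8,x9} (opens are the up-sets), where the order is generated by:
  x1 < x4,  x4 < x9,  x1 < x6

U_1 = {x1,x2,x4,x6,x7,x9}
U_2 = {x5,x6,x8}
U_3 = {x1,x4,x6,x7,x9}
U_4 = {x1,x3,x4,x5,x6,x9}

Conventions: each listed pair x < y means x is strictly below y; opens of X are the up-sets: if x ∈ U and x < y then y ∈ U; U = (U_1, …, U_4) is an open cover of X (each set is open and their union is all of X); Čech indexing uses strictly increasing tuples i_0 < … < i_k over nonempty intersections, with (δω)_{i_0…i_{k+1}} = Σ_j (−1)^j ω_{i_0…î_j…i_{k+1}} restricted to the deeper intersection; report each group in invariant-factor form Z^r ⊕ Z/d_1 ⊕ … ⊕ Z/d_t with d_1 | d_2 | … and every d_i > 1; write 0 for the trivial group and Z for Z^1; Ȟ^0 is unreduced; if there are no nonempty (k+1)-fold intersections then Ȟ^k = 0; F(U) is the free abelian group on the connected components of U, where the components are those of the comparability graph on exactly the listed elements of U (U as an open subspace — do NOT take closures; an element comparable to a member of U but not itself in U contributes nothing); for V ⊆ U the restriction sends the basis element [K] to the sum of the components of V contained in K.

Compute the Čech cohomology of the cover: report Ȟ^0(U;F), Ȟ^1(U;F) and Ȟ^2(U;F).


nerve of the cover:
  U12={x6} U13={x1,x4,x6,x7,x9} U14={x1,x4,x6,x9} U23={x6} U24={x5,x6} U34={x1,x4,x6,x9}
  U123={x6} U124={x6} U134={x1,x4,x6,x9} U234={x6}
  U1234={x6}
components per intersection:
  U1: {x1,x4,x6,x9} {x2} {x7}
  U2: {x5} {x6} {x8}
  U3: {x1,x4,x6,x9} {x7}
  U4: {x1,x4,x6,x9} {x3} {x5}
  U12: {x6}
  U13: {x1,x4,x6,x9} {x7}
  U14: {x1,x4,x6,x9}
  U23: {x6}
  U24: {x5} {x6}
  U34: {x1,x4,x6,x9}
  U123: {x6}
  U124: {x6}
  U134: {x1,x4,x6,x9}
  U234: {x6}
  U1234: {x6}
C dims 11,8,4,1; δ0: rk 5, SNF 1^5; δ1: rk 3, SNF 1^3; δ2: rk 1, SNF 1^1
Ȟ^0 = (11 − 5) − 0 = 6, so Ȟ^0 ≅ Z^6
Ȟ^1 = (8 − 3) − 5 = 0, so Ȟ^1 ≅ 0
Ȟ^2 = (4 − 1) − 3 = 0, so Ȟ^2 ≅ 0

Ȟ^0 = Z^6, Ȟ^1 = 0, Ȟ^2 = 0


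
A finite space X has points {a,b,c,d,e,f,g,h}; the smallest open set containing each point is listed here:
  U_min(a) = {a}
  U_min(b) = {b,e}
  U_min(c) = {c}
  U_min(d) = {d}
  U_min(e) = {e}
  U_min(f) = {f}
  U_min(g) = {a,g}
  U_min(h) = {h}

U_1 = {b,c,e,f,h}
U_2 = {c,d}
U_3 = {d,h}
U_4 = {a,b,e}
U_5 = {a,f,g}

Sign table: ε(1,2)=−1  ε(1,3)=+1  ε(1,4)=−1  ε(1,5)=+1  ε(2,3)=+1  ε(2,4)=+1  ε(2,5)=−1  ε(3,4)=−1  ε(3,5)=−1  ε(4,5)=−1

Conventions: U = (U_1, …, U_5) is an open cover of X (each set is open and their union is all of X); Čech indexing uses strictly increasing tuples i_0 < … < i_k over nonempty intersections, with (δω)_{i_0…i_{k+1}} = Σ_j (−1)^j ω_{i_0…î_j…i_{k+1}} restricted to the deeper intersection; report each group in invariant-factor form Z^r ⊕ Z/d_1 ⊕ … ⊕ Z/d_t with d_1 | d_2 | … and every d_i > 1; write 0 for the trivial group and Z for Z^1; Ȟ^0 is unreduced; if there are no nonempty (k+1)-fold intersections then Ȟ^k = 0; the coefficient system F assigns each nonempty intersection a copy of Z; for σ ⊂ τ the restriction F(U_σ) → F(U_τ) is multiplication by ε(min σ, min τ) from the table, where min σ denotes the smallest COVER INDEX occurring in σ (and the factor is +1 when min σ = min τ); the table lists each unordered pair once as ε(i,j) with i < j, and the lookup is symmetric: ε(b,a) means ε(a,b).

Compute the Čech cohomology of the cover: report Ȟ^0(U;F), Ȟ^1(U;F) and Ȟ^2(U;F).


nerve simplices:
  U12={c} U13={h} U14={b,e} U15={f} U23={d} U45={a}
C dims 5,6; δ0: rk 5, SNF 1^4·2
degree 0: 5−5−0 = 0 → Ȟ^0 ≅ 0
degree 1: 6−0−5 = 1 plus torsion [2] → Ȟ^1 ≅ Z ⊕ Z/2
degree 2: 0−0−0 = 0 → Ȟ^2 ≅ 0

Ȟ^0 ≅ 0, Ȟ^1 ≅ Z ⊕ Z/2 and Ȟ^2 ≅ 0


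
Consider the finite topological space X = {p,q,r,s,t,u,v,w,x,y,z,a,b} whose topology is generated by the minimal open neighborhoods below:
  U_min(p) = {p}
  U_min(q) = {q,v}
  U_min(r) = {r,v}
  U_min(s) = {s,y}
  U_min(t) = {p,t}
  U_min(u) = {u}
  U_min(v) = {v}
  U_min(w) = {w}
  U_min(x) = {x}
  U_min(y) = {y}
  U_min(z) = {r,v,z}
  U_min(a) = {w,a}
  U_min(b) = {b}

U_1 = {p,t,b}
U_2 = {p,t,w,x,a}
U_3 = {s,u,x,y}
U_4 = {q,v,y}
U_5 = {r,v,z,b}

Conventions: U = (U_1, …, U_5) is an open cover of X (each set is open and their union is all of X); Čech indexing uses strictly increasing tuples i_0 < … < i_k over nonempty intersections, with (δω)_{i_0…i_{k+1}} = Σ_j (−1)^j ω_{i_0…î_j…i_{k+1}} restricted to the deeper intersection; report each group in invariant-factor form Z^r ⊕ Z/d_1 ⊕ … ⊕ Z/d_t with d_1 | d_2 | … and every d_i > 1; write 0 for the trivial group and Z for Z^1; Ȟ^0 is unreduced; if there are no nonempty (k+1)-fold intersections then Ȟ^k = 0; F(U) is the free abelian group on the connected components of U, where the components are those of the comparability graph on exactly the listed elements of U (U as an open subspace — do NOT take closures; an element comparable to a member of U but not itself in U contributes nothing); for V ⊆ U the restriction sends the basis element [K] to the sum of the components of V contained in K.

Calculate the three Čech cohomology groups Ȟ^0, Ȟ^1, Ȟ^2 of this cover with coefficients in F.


Ȟ^0 ≅ Z^7, Ȟ^1 ≅ 0, Ȟ^2 ≅ 0

nonempty overlaps:
  U12={p,t} U15={b} U23={x} U34={y} U45={v}
components per intersection:
  U1: {p,t} {b}
  U2: {p,t} {w,a} {x}
  U3: {s,y} {u} {x}
  U4: {q,v} {y}
  U5: {r,v,z} {b}
  U12: {p,t}
  U15: {b}
  U23: {x}
  U34: {y}
  U45: {v}
C dims 12,5; δ0: rk 5, SNF 1^5
degree 0: 12−5−0 = 7 → Ȟ^0 ≅ Z^7
degree 1: 5−0−5 = 0 → Ȟ^1 ≅ 0
degree 2: 0−0−0 = 0 → Ȟ^2 ≅ 0


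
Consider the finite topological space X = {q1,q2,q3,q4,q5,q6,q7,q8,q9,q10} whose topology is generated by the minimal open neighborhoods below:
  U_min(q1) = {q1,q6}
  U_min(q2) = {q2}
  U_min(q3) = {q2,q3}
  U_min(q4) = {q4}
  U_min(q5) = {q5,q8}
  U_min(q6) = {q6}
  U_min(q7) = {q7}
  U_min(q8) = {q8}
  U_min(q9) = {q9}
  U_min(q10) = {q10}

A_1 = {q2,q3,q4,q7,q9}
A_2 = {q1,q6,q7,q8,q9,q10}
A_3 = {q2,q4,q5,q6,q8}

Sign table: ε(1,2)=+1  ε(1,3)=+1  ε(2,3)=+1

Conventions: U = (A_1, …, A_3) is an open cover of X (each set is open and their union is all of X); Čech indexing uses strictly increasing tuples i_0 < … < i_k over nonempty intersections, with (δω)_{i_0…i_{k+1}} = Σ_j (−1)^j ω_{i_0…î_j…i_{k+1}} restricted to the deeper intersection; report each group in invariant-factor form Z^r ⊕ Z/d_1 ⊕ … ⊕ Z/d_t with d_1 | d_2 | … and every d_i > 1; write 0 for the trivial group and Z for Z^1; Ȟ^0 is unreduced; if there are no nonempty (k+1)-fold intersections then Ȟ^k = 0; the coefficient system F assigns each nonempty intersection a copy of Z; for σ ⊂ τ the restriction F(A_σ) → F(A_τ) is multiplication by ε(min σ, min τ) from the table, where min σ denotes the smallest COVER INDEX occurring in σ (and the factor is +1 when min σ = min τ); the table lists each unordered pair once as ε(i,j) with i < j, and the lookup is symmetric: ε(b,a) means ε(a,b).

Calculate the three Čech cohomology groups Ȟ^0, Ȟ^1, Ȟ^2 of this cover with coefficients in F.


Ȟ^0 ≅ Z; Ȟ^1 ≅ Z; Ȟ^2 ≅ 0

intersection data:
  A12={q7,q9} A13={q2,q4} A23={q6,q8}
C dims 3,3; δ0: rk 2, SNF 1^2
Ȟ^0 = (3 − 2) − 0 = 1, so Ȟ^0 ≅ Z
Ȟ^1 = (3 − 0) − 2 = 1, so Ȟ^1 ≅ Z
Ȟ^2 = (0 − 0) − 0 = 0, so Ȟ^2 ≅ 0


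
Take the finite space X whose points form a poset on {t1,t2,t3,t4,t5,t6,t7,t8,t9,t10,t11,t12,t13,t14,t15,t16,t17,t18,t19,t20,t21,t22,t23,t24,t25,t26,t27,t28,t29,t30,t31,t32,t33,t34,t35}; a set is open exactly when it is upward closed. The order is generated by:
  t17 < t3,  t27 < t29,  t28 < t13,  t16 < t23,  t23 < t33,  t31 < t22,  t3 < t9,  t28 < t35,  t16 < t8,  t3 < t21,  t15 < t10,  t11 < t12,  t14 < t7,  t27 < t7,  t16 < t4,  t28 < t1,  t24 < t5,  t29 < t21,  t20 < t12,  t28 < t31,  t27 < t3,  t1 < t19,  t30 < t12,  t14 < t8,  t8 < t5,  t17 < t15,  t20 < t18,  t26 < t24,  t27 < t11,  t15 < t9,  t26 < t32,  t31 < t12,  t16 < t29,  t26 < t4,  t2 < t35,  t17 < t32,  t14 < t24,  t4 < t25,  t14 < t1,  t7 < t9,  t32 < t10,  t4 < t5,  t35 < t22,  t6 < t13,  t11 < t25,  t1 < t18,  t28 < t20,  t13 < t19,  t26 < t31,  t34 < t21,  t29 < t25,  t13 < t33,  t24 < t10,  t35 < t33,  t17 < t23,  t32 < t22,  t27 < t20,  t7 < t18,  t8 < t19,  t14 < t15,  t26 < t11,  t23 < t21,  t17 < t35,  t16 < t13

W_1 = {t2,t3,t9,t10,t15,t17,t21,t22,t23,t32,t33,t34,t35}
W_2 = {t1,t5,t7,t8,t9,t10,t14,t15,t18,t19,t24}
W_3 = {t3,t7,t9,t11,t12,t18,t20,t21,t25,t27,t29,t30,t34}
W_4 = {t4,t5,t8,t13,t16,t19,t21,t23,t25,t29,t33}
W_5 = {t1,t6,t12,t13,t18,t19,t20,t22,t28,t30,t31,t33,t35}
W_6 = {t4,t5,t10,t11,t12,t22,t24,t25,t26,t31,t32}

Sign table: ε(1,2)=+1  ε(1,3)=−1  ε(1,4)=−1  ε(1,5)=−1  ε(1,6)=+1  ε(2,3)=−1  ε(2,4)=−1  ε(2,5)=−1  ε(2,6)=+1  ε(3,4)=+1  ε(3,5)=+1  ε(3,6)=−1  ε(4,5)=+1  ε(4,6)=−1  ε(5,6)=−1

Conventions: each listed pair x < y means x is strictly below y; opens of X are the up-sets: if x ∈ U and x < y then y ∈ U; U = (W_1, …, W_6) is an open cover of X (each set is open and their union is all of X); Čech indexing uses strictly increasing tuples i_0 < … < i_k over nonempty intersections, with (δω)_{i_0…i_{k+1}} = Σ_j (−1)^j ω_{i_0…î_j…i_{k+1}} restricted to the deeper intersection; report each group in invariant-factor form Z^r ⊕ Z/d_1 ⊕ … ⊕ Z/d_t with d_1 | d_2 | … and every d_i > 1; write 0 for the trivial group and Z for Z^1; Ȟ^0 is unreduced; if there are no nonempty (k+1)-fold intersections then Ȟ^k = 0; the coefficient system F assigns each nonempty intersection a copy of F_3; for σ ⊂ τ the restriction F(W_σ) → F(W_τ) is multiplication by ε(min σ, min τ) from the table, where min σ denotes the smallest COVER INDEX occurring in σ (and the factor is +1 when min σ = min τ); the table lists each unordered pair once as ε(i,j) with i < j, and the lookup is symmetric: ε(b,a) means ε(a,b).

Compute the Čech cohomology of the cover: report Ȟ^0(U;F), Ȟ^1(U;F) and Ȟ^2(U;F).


Ȟ^0 = Z/3, Ȟ^1 = 0 and Ȟ^2 = 0

nerve of the cover:
  W12={t9,t10,t15} W13={t3,t9,t21,t34} W14={t21,t23,t33} W15={t22,t33,t35} W16={t10,t22,t32} W23={t7,t9,t18} W24={t5,t8,t19} W25={t1,t18,t19} W26={t5,t10,t24} W34={t21,t25,t29} W35={t12,t18,t20,t30} W36={t11,t12,t25} W45={t13,t19,t33} W46={t4,t5,t25} W56={t12,t22,t31}
  W123={t9} W126={t10} W134={t21} W145={t33} W156={t22} W235={t18} W245={t19} W246={t5} W346={t25} W356={t12}
C dims 6,15,10; δ0: rk_F3 5; δ1: rk_F3 10
Ȟ^0 = (6 − 5) − 0 = 1, so Ȟ^0 ≅ Z/3
Ȟ^1 = (15 − 10) − 5 = 0, so Ȟ^1 ≅ 0
Ȟ^2 = (10 − 0) − 10 = 0, so Ȟ^2 ≅ 0


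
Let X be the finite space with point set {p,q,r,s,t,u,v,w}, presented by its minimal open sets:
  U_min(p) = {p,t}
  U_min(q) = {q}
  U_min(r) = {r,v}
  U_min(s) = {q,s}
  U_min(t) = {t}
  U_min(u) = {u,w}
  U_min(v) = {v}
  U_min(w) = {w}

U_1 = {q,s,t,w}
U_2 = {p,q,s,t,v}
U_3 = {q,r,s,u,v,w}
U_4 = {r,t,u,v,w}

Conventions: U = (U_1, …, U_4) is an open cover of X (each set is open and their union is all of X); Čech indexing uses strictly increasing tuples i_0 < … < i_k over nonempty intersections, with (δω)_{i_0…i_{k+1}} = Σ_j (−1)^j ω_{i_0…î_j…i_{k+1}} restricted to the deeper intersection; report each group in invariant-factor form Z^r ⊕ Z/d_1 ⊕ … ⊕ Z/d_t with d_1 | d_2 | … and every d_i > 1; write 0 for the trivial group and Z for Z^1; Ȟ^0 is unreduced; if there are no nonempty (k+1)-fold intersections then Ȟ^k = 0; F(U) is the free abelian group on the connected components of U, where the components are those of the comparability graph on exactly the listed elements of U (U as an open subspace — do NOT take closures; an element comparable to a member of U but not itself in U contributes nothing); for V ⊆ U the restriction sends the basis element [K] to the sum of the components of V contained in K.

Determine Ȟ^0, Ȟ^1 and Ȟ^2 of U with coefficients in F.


nerve simplices:
  U12={q,s,t} U13={q,s,w} U14={t,w} U23={q,s,v} U24={t,v} U34={r,u,v,w}
  U123={q,s} U124={t} U134={w} U234={v}
components per intersection:
  U1: {q,s} {t} {w}
  U2: {p,t} {q,s} {v}
  U3: {q,s} {r,v} {u,w}
  U4: {r,v} {t} {u,w}
  U12: {q,s} {t}
  U13: {q,s} {w}
  U14: {t} {w}
  U23: {q,s} {v}
  U24: {t} {v}
  U34: {r,v} {u,w}
  U123: {q,s}
  U124: {t}
  U134: {w}
  U234: {v}
C dims 12,12,4; δ0: rk 8, SNF 1^8; δ1: rk 4, SNF 1^4
degree 0: 12−8−0 = 4 → Ȟ^0 ≅ Z^4
degree 1: 12−4−8 = 0 → Ȟ^1 ≅ 0
degree 2: 4−0−4 = 0 → Ȟ^2 ≅ 0

Ȟ^0 = Z^4, Ȟ^1 = 0 and Ȟ^2 = 0


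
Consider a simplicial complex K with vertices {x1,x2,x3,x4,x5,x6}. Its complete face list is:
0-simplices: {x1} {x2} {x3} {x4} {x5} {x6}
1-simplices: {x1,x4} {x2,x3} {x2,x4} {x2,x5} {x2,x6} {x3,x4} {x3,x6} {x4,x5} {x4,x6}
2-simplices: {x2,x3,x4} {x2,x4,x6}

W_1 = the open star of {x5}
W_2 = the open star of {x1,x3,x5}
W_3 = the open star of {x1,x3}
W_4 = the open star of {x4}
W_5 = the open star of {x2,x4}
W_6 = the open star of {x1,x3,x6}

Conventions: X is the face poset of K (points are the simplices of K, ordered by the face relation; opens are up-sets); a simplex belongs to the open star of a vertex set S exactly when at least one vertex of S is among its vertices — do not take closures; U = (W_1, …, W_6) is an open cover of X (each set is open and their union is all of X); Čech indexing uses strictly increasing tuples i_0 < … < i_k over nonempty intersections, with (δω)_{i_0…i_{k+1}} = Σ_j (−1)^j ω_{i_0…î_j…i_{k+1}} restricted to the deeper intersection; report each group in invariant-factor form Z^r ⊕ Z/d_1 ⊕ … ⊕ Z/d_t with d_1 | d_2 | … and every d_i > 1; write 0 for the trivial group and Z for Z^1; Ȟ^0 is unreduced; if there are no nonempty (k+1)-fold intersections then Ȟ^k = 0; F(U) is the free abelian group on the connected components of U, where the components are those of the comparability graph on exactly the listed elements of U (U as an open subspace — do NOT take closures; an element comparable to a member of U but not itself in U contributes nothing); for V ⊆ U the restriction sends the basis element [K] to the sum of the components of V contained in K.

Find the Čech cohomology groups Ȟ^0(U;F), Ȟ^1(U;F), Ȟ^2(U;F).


Ȟ^0 ≅ Z,  Ȟ^1 ≅ Z^2,  Ȟ^2 ≅ 0

cover nerve:
  W1={{x5},{x2,x5},{x4,x5}} W2={{x1},{x3},{x5},{x1,x4},{x2,x3},{x2,x5},{x3,x4},{x3,x6},{x4,x5},{x2,x3,x4}} W3={{x1},{x3},{x1,x4},{x2,x3},{x3,x4},{x3,x6},{x2,x3,x4}} W4={{x4},{x1,x4},{x2,x4},{x3,x4},{x4,x5},{x4,x6},{x2,x3,x4},{x2,x4,x6}} W5={{x2},{x4},{x1,x4},{x2,x3},{x2,x4},{x2,x5},{x2,x6},{x3,x4},{x4,x5},{x4,x6},{x2,x3,x4},{x2,x4,x6}} W6={{x1},{x3},{x6},{x1,x4},{x2,x3},{x2,x6},{x3,x4},{x3,x6},{x4,x6},{x2,x3,x4},{x2,x4,x6}}
  W12={{x5},{x2,x5},{x4,x5}} W14={{x4,x5}} W15={{x2,x5},{x4,x5}} W23={{x1},{x3},{x1,x4},{x2,x3},{x3,x4},{x3,x6},{x2,x3,x4}} W24={{x1,x4},{x3,x4},{x4,x5},{x2,x3,x4}} W25={{x1,x4},{x2,x3},{x2,x5},{x3,x4},{x4,x5},{x2,x3,x4}} W26={{x1},{x3},{x1,x4},{x2,x3},{x3,x4},{x3,x6},{x2,x3,x4}} W34={{x1,x4},{x3,x4},{x2,x3,x4}} W35={{x1,x4},{x2,x3},{x3,x4},{x2,x3,x4}} W36={{x1},{x3},{x1,x4},{x2,x3},{x3,x4},{x3,x6},{x2,x3,x4}} W45={{x4},{x1,x4},{x2,x4},{x3,x4},{x4,x5},{x4,x6},{x2,x3,x4},{x2,x4,x6}} W46={{x1,x4},{x3,x4},{x4,x6},{x2,x3,x4},{x2,x4,x6}} W56={{x1,x4},{x2,x3},{x2,x6},{x3,x4},{x4,x6},{x2,x3,x4},{x2,x4,x6}}
  W124={{x4,x5}} W125={{x2,x5},{x4,x5}} W145={{x4,x5}} W234={{x1,x4},{x3,x4},{x2,x3,x4}} W235={{x1,x4},{x2,x3},{x3,x4},{x2,x3,x4}} W236={{x1},{x3},{x1,x4},{x2,x3},{x3,x4},{x3,x6},{x2,x3,x4}} W245={{x1,x4},{x3,x4},{x4,x5},{x2,x3,x4}} W246={{x1,x4},{x3,x4},{x2,x3,x4}} W256={{x1,x4},{x2,x3},{x3,x4},{x2,x3,x4}} W345={{x1,x4},{x3,x4},{x2,x3,x4}} W346={{x1,x4},{x3,x4},{x2,x3,x4}} W356={{x1,x4},{x2,x3},{x3,x4},{x2,x3,x4}} W456={{x1,x4},{x3,x4},{x4,x6},{x2,x3,x4},{x2,x4,x6}}
  W1245={{x4,x5}} W2345={{x1,x4},{x3,x4},{x2,x3,x4}} W2346={{x1,x4},{x3,x4},{x2,x3,x4}} W2356={{x1,x4},{x2,x3},{x3,x4},{x2,x3,x4}} W2456={{x1,x4},{x3,x4},{x2,x3,x4}} W3456={{x1,x4},{x3,x4},{x2,x3,x4}}
  W23456={{x1,x4},{x3,x4},{x2,x3,x4}}
components per intersection:
  W1: {{x5},{x2,x5},{x4,x5}}
  W2: {{x1},{x1,x4}} {{x3},{x2,x3},{x3,x4},{x3,x6},{x2,x3,x4}} {{x5},{x2,x5},{x4,x5}}
  W3: {{x1},{x1,x4}} {{x3},{x2,x3},{x3,x4},{x3,x6},{x2,x3,x4}}
  W4: {{x4},{x1,x4},{x2,x4},{x3,x4},{x4,x5},{x4,x6},{x2,x3,x4},{x2,x4,x6}}
  W5: {{x2},{x4},{x1,x4},{x2,x3},{x2,x4},{x2,x5},{x2,x6},{x3,x4},{x4,x5},{x4,x6},{x2,x3,x4},{x2,x4,x6}}
  W6: {{x1},{x1,x4}} {{x3},{x6},{x2,x3},{x2,x6},{x3,x4},{x3,x6},{x4,x6},{x2,x3,x4},{x2,x4,x6}}
  W12: {{x5},{x2,x5},{x4,x5}}
  W14: {{x4,x5}}
  W15: {{x2,x5}} {{x4,x5}}
  W23: {{x1},{x1,x4}} {{x3},{x2,x3},{x3,x4},{x3,x6},{x2,x3,x4}}
  W24: {{x1,x4}} {{x3,x4},{x2,x3,x4}} {{x4,x5}}
  W25: {{x1,x4}} {{x2,x3},{x3,x4},{x2,x3,x4}} {{x2,x5}} {{x4,x5}}
  W26: {{x1},{x1,x4}} {{x3},{x2,x3},{x3,x4},{x3,x6},{x2,x3,x4}}
  W34: {{x1,x4}} {{x3,x4},{x2,x3,x4}}
  W35: {{x1,x4}} {{x2,x3},{x3,x4},{x2,x3,x4}}
  W36: {{x1},{x1,x4}} {{x3},{x2,x3},{x3,x4},{x3,x6},{x2,x3,x4}}
  W45: {{x4},{x1,x4},{x2,x4},{x3,x4},{x4,x5},{x4,x6},{x2,x3,x4},{x2,x4,x6}}
  W46: {{x1,x4}} {{x3,x4},{x2,x3,x4}} {{x4,x6},{x2,x4,x6}}
  W56: {{x1,x4}} {{x2,x3},{x3,x4},{x2,x3,x4}} {{x2,x6},{x4,x6},{x2,x4,x6}}
  W124: {{x4,x5}}
  W125: {{x2,x5}} {{x4,x5}}
  W145: {{x4,x5}}
  W234: {{x1,x4}} {{x3,x4},{x2,x3,x4}}
  W235: {{x1,x4}} {{x2,x3},{x3,x4},{x2,x3,x4}}
  W236: {{x1},{x1,x4}} {{x3},{x2,x3},{x3,x4},{x3,x6},{x2,x3,x4}}
  W245: {{x1,x4}} {{x3,x4},{x2,x3,x4}} {{x4,x5}}
  W246: {{x1,x4}} {{x3,x4},{x2,x3,x4}}
  W256: {{x1,x4}} {{x2,x3},{x3,x4},{x2,x3,x4}}
  W345: {{x1,x4}} {{x3,x4},{x2,x3,x4}}
  W346: {{x1,x4}} {{x3,x4},{x2,x3,x4}}
  W356: {{x1,x4}} {{x2,x3},{x3,x4},{x2,x3,x4}}
  W456: {{x1,x4}} {{x3,x4},{x2,x3,x4}} {{x4,x6},{x2,x4,x6}}
  W1245: {{x4,x5}}
  W2345: {{x1,x4}} {{x3,x4},{x2,x3,x4}}
  W2346: {{x1,x4}} {{x3,x4},{x2,x3,x4}}
  W2356: {{x1,x4}} {{x2,x3},{x3,x4},{x2,x3,x4}}
  W2456: {{x1,x4}} {{x3,x4},{x2,x3,x4}}
  W3456: {{x1,x4}} {{x3,x4},{x2,x3,x4}}
  W23456: {{x1,x4}} {{x3,x4},{x2,x3,x4}}
C dims 10,28,26,11; δ0: rk 9, SNF 1^9; δ1: rk 17, SNF 1^17; δ2: rk 9, SNF 1^9
Ȟ^0: (10−9)−0=1 ⇒ Z
Ȟ^1: (28−17)−9=2 ⇒ Z^2
Ȟ^2: (26−9)−17=0 ⇒ 0


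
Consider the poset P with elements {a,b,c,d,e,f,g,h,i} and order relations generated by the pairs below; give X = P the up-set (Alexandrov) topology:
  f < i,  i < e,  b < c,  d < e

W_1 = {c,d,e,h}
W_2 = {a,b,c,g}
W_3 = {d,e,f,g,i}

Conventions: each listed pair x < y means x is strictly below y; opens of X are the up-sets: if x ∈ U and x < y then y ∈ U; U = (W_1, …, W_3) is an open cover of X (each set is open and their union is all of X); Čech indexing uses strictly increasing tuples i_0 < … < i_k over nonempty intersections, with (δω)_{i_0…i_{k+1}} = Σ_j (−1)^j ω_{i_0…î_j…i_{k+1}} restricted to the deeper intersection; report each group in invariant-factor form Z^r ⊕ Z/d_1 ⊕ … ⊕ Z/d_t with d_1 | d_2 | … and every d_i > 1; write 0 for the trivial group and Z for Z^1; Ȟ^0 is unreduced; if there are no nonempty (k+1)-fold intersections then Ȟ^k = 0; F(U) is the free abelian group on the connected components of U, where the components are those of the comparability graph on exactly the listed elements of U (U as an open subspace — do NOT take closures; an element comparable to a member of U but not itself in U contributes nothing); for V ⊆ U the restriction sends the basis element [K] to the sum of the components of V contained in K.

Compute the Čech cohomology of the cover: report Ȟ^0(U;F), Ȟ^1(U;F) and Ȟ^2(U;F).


intersection data:
  W12={c} W13={d,e} W23={g}
components per intersection:
  W1: {c} {d,e} {h}
  W2: {a} {b,c} {g}
  W3: {d,e,f,i} {g}
  W12: {c}
  W13: {d,e}
  W23: {g}
C dims 8,3; δ0: rk 3, SNF 1^3
Ȟ^0 = (8 − 3) − 0 = 5, so Ȟ^0 ≅ Z^5
Ȟ^1 = (3 − 0) − 3 = 0, so Ȟ^1 ≅ 0
Ȟ^2 = (0 − 0) − 0 = 0, so Ȟ^2 ≅ 0

Ȟ^0 = Z^5, Ȟ^1 = 0 and Ȟ^2 = 0


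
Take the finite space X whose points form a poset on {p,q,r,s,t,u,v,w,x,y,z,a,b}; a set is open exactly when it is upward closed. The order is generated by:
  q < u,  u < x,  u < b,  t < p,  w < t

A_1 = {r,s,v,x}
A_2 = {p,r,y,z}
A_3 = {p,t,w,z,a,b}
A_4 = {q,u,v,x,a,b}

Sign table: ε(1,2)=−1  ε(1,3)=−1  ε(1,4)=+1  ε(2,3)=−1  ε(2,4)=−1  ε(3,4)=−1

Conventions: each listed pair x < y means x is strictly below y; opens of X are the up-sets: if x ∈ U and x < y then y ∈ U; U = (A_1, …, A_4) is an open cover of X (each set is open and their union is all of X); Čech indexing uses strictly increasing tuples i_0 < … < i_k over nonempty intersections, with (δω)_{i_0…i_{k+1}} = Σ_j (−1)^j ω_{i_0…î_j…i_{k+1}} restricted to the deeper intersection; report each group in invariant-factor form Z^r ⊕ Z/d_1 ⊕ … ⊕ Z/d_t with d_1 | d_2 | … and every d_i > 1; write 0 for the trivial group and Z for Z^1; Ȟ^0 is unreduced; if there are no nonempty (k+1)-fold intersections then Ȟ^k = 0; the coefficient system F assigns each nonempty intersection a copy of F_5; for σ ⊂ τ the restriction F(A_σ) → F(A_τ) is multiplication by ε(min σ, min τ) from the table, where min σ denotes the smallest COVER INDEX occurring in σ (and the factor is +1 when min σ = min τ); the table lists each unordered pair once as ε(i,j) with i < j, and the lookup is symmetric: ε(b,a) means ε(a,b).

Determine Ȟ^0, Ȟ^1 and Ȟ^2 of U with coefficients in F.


Ȟ^0 ≅ 0, Ȟ^1 ≅ 0, Ȟ^2 ≅ 0

nerve of the cover:
  A12={r} A14={v,x} A23={p,z} A34={a,b}
C dims 4,4; δ0: rk_F5 4
Ȟ^0 = (4 − 4) − 0 = 0, so Ȟ^0 ≅ 0
Ȟ^1 = (4 − 0) − 4 = 0, so Ȟ^1 ≅ 0
Ȟ^2 = (0 − 0) − 0 = 0, so Ȟ^2 ≅ 0
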